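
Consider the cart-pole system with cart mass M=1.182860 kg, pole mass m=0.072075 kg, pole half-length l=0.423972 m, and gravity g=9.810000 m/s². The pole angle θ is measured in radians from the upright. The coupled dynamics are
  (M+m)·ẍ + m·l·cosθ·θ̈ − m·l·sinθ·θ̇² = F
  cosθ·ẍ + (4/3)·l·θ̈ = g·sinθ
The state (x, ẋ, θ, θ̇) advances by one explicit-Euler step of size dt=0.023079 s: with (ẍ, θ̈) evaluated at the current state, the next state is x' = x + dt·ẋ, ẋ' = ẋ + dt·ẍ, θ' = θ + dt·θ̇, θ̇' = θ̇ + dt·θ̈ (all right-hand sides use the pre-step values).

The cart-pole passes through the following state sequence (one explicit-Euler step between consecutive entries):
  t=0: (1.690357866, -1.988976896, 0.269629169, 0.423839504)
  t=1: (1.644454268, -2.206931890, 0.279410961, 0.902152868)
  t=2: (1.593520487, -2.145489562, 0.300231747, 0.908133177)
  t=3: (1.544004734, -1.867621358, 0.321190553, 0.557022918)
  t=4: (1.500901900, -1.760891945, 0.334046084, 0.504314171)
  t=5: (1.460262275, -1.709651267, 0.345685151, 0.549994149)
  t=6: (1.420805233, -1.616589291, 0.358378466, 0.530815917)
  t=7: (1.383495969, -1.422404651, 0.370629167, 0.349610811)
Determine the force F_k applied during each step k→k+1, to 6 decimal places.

F_0 = -11.242471 N
F_1 = 3.341717 N
F_2 = 14.657711 N
F_3 = 5.734265 N
F_4 = 2.840835 N
F_5 = 5.033280 N
F_6 = 10.331209 N

step 0→1:
  ẍ = (ẋ'−ẋ)/dt = (-2.206931890−-1.988976896)/0.023079 = -9.443866
  θ̈ = (θ̇'−θ̇)/dt = (0.902152868−0.423839504)/0.023079 = 20.725047
  sinθ=0.266374, cosθ=0.963870
  F = (M+m)·ẍ + m·l·cosθ·θ̈ − m·l·sinθ·θ̇² = -11.851439 + 0.610430 − 0.001462 = -11.242471
step 1→2:
  ẍ = (ẋ'−ẋ)/dt = (-2.145489562−-2.206931890)/0.023079 = 2.662261
  θ̈ = (θ̇'−θ̇)/dt = (0.908133177−0.902152868)/0.023079 = 0.259123
  sinθ=0.275790, cosθ=0.961218
  F = (M+m)·ẍ + m·l·cosθ·θ̈ − m·l·sinθ·θ̇² = 3.340965 + 0.007611 − 0.006859 = 3.341717
step 2→3:
  ẍ = (ẋ'−ẋ)/dt = (-1.867621358−-2.145489562)/0.023079 = 12.039872
  θ̈ = (θ̇'−θ̇)/dt = (0.557022918−0.908133177)/0.023079 = -15.213409
  sinθ=0.295742, cosθ=0.955268
  F = (M+m)·ẍ + m·l·cosθ·θ̈ − m·l·sinθ·θ̇² = 15.109257 + -0.444093 − 0.007453 = 14.657711
step 3→4:
  ẍ = (ẋ'−ẋ)/dt = (-1.760891945−-1.867621358)/0.023079 = 4.624525
  θ̈ = (θ̇'−θ̇)/dt = (0.504314171−0.557022918)/0.023079 = -2.283840
  sinθ=0.315696, cosθ=0.948860
  F = (M+m)·ẍ + m·l·cosθ·θ̈ − m·l·sinθ·θ̇² = 5.803478 + -0.066220 − 0.002993 = 5.734265
step 4→5:
  ẍ = (ẋ'−ẋ)/dt = (-1.709651267−-1.760891945)/0.023079 = 2.220230
  θ̈ = (θ̇'−θ̇)/dt = (0.549994149−0.504314171)/0.023079 = 1.979288
  sinθ=0.327868, cosθ=0.944723
  F = (M+m)·ẍ + m·l·cosθ·θ̈ − m·l·sinθ·θ̇² = 2.786244 + 0.057139 − 0.002548 = 2.840835
step 5→6:
  ẍ = (ẋ'−ẋ)/dt = (-1.616589291−-1.709651267)/0.023079 = 4.032323
  θ̈ = (θ̇'−θ̇)/dt = (0.530815917−0.549994149)/0.023079 = -0.830982
  sinθ=0.338841, cosθ=0.940844
  F = (M+m)·ẍ + m·l·cosθ·θ̈ − m·l·sinθ·θ̇² = 5.060303 + -0.023891 − 0.003132 = 5.033280
step 6→7:
  ẍ = (ẋ'−ẋ)/dt = (-1.422404651−-1.616589291)/0.023079 = 8.413910
  θ̈ = (θ̇'−θ̇)/dt = (0.349610811−0.530815917)/0.023079 = -7.851515
  sinθ=0.350756, cosθ=0.936467
  F = (M+m)·ẍ + m·l·cosθ·θ̈ − m·l·sinθ·θ̇² = 10.558911 + -0.224682 − 0.003020 = 10.331209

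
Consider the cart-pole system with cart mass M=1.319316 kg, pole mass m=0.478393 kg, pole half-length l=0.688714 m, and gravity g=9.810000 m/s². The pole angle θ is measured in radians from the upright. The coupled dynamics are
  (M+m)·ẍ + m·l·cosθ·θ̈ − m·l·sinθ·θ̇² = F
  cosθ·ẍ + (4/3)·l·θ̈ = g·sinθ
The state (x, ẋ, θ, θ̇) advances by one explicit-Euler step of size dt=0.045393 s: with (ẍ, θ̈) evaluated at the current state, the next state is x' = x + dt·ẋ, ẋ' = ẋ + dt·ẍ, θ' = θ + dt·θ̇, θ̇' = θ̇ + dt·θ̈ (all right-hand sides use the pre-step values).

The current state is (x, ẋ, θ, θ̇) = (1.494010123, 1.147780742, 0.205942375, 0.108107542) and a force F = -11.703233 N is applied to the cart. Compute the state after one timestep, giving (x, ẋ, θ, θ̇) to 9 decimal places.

sinθ=0.204489712, cosθ=0.978868713
temp = (F + m·l·θ̇²·sinθ)/(M+m) = (-11.703233 + 0.000787421)/1.797709 = -6.509643985
θ̈ = (g·sinθ − cosθ·temp)/(l·(4/3 − m·cos²θ/(M+m))) = 11.281038589
ẍ = temp − m·l·θ̈·cosθ/(M+m) = -8.533491871
Euler: x'=1.494010123+0.045393·1.147780742=1.546111334, ẋ'=1.147780742+0.045393·-8.533491871=0.760419945
       θ'=0.205942375+0.045393·0.108107542=0.210849701, θ̇'=0.108107542+0.045393·11.281038589=0.620187727

(1.546111334, 0.760419945, 0.210849701, 0.620187727)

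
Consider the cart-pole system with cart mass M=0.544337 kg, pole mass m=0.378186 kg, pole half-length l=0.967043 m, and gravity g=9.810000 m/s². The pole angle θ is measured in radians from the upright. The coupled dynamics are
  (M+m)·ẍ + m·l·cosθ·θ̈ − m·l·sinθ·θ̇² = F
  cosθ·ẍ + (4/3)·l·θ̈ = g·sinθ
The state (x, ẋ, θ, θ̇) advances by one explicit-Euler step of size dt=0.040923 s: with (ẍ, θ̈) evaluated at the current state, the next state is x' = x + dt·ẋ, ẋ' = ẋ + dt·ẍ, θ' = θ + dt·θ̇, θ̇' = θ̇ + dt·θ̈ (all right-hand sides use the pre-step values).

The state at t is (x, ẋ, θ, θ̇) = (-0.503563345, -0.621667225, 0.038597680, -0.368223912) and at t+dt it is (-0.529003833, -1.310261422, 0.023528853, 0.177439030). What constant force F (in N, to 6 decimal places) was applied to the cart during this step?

F = -10.651954 N

ẍ = (ẋ'−ẋ)/dt = (-1.310261422−-0.621667225)/0.040923 = -16.826582
θ̈ = (θ̇'−θ̇)/dt = (0.177439030−-0.368223912)/0.040923 = 13.333894
sinθ=0.038588, cosθ=0.999255
F = (M+m)·ẍ + m·l·cosθ·θ̈ − m·l·sinθ·θ̇² = -15.522909 + 4.872868 − 0.001914 = -10.651954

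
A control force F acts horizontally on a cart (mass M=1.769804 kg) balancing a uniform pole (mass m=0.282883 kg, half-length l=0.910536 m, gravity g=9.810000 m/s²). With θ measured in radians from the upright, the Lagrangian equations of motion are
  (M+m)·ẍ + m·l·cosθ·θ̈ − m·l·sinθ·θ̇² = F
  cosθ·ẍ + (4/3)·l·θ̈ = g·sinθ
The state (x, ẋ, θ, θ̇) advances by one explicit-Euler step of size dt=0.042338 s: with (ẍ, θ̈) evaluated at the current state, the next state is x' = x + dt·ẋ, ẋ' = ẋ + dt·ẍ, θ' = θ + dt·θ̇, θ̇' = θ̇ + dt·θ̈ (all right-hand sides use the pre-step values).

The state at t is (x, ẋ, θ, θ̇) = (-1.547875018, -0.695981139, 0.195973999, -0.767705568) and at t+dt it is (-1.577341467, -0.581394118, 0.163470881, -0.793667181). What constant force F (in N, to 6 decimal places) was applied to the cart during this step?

F = 5.371078 N

ẍ = (ẋ'−ẋ)/dt = (-0.581394118−-0.695981139)/0.042338 = 2.706482
θ̈ = (θ̇'−θ̇)/dt = (-0.793667181−-0.767705568)/0.042338 = -0.613199
sinθ=0.194722, cosθ=0.980858
F = (M+m)·ẍ + m·l·cosθ·θ̈ − m·l·sinθ·θ̇² = 5.555560 + -0.154921 − 0.029560 = 5.371078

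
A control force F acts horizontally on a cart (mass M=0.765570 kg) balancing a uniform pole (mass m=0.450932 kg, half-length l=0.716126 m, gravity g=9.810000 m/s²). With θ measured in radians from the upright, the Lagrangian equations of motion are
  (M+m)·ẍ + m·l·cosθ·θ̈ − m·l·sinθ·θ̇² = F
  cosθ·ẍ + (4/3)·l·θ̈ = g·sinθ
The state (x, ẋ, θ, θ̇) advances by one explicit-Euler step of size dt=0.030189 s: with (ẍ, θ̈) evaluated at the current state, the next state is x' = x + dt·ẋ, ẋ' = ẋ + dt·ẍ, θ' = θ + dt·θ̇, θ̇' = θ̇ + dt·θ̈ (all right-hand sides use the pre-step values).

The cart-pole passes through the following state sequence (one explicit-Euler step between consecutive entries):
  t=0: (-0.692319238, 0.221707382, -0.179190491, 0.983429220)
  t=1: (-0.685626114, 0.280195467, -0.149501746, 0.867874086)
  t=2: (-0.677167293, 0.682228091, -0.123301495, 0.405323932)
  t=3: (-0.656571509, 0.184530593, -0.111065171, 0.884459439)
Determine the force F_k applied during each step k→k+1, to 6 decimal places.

step 0→1:
  ẍ = (ẋ'−ẋ)/dt = (0.280195467−0.221707382)/0.030189 = 1.937397
  θ̈ = (θ̇'−θ̇)/dt = (0.867874086−0.983429220)/0.030189 = -3.827723
  sinθ=-0.178233, cosθ=0.983988
  F = (M+m)·ẍ + m·l·cosθ·θ̈ − m·l·sinθ·θ̇² = 2.356848 + -1.216273 − -0.055664 = 1.196239
step 1→2:
  ẍ = (ẋ'−ẋ)/dt = (0.682228091−0.280195467)/0.030189 = 13.317189
  θ̈ = (θ̇'−θ̇)/dt = (0.405323932−0.867874086)/0.030189 = -15.321811
  sinθ=-0.148945, cosθ=0.988845
  F = (M+m)·ẍ + m·l·cosθ·θ̈ − m·l·sinθ·θ̇² = 16.200387 + -4.892592 − -0.036228 = 11.344023
step 2→3:
  ẍ = (ẋ'−ẋ)/dt = (0.184530593−0.682228091)/0.030189 = -16.486054
  θ̈ = (θ̇'−θ̇)/dt = (0.884459439−0.405323932)/0.030189 = 15.871195
  sinθ=-0.122989, cosθ=0.992408
  F = (M+m)·ẍ + m·l·cosθ·θ̈ − m·l·sinθ·θ̇² = -20.055318 + 5.086281 − -0.006525 = -14.962512

F_0 = 1.196239 N
F_1 = 11.344023 N
F_2 = -14.962512 N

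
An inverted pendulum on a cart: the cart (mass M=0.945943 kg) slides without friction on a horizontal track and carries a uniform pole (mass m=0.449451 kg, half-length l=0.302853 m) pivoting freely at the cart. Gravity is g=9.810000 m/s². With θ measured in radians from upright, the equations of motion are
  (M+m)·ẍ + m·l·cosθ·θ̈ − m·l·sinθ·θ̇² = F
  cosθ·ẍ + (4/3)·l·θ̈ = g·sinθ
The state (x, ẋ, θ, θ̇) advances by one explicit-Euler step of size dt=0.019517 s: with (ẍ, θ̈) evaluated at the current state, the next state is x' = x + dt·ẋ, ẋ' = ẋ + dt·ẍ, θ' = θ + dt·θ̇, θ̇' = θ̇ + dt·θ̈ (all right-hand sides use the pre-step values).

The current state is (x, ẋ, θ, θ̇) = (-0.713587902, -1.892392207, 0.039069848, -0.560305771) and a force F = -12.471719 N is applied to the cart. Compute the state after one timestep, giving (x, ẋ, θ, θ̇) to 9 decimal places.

(-0.750521721, -2.124628978, 0.028134360, 0.032897921)

sinθ=0.039059909, cosθ=0.999236871
temp = (F + m·l·θ̇²·sinθ)/(M+m) = (-12.471719 + 0.001669151)/1.395394 = -8.936579811
θ̈ = (g·sinθ − cosθ·temp)/(l·(4/3 − m·cos²θ/(M+m))) = 30.394204640
ẍ = temp − m·l·θ̈·cosθ/(M+m) = -11.899204336
Euler: x'=-0.713587902+0.019517·-1.892392207=-0.750521721, ẋ'=-1.892392207+0.019517·-11.899204336=-2.124628978
       θ'=0.039069848+0.019517·-0.560305771=0.028134360, θ̇'=-0.560305771+0.019517·30.394204640=0.032897921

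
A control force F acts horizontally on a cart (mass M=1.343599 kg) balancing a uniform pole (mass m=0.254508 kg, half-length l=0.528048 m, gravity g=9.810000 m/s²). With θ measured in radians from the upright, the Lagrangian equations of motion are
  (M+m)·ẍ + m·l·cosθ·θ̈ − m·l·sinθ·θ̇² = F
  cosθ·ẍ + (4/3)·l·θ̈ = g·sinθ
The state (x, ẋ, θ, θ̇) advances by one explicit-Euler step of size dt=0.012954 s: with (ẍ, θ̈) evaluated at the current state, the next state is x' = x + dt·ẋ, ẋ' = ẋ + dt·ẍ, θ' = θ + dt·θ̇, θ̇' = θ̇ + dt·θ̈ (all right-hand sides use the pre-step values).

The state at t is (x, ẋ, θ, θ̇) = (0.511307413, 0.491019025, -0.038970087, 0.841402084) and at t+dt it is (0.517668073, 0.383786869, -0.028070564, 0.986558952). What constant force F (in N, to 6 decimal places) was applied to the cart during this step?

F = -11.720493 N

ẍ = (ẋ'−ẋ)/dt = (0.383786869−0.491019025)/0.012954 = -8.277918
θ̈ = (θ̇'−θ̇)/dt = (0.986558952−0.841402084)/0.012954 = 11.205563
sinθ=-0.038960, cosθ=0.999241
F = (M+m)·ẍ + m·l·cosθ·θ̈ − m·l·sinθ·θ̇² = -13.228999 + 1.504800 − -0.003707 = -11.720493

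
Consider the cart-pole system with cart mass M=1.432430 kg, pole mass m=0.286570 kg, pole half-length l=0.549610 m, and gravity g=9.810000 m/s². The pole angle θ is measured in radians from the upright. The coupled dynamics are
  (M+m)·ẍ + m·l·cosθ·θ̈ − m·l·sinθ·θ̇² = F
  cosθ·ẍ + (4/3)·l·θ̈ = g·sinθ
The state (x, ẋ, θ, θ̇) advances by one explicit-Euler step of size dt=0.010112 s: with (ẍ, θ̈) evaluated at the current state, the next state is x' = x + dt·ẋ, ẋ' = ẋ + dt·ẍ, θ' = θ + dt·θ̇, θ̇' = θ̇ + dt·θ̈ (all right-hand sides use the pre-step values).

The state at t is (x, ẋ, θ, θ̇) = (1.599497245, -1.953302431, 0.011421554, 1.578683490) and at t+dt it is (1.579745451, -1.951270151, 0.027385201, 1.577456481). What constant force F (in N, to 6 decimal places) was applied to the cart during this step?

ẍ = (ẋ'−ẋ)/dt = (-1.951270151−-1.953302431)/0.010112 = 0.200977
θ̈ = (θ̇'−θ̇)/dt = (1.577456481−1.578683490)/0.010112 = -0.121342
sinθ=0.011421, cosθ=0.999935
F = (M+m)·ẍ + m·l·cosθ·θ̈ − m·l·sinθ·θ̇² = 0.345480 + -0.019110 − 0.004483 = 0.321886

F = 0.321886 N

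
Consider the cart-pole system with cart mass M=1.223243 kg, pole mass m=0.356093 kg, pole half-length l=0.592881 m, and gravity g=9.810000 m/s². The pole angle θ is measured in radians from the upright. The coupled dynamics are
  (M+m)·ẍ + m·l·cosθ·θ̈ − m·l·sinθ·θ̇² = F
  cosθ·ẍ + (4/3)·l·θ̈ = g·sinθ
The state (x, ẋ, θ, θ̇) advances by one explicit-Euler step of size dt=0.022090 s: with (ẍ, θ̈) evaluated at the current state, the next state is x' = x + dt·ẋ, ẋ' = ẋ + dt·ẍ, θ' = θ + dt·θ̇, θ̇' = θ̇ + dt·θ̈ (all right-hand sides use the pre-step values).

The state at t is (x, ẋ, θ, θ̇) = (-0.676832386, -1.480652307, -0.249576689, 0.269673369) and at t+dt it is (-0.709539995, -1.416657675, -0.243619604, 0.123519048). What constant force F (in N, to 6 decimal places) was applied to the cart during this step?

ẍ = (ẋ'−ẋ)/dt = (-1.416657675−-1.480652307)/0.022090 = 2.896996
θ̈ = (θ̇'−θ̇)/dt = (0.123519048−0.269673369)/0.022090 = -6.616311
sinθ=-0.246994, cosθ=0.969017
F = (M+m)·ẍ + m·l·cosθ·θ̈ − m·l·sinθ·θ̇² = 4.575329 + -1.353563 − -0.003792 = 3.225559

F = 3.225559 N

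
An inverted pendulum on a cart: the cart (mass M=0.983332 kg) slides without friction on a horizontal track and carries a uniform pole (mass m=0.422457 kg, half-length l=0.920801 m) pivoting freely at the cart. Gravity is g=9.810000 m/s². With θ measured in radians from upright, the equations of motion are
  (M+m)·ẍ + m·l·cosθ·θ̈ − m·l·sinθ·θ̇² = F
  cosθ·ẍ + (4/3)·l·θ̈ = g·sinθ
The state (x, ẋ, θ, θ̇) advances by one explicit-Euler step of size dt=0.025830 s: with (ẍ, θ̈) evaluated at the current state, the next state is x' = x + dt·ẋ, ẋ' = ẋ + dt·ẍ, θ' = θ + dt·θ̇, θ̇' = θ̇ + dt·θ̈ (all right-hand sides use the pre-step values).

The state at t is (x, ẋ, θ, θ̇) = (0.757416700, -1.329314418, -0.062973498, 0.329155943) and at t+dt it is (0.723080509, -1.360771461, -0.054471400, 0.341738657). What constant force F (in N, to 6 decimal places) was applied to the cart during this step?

ẍ = (ẋ'−ẋ)/dt = (-1.360771461−-1.329314418)/0.025830 = -1.217849
θ̈ = (θ̇'−θ̇)/dt = (0.341738657−0.329155943)/0.025830 = 0.487136
sinθ=-0.062932, cosθ=0.998018
F = (M+m)·ẍ + m·l·cosθ·θ̈ − m·l·sinθ·θ̇² = -1.712039 + 0.189120 − -0.002652 = -1.520267

F = -1.520267 N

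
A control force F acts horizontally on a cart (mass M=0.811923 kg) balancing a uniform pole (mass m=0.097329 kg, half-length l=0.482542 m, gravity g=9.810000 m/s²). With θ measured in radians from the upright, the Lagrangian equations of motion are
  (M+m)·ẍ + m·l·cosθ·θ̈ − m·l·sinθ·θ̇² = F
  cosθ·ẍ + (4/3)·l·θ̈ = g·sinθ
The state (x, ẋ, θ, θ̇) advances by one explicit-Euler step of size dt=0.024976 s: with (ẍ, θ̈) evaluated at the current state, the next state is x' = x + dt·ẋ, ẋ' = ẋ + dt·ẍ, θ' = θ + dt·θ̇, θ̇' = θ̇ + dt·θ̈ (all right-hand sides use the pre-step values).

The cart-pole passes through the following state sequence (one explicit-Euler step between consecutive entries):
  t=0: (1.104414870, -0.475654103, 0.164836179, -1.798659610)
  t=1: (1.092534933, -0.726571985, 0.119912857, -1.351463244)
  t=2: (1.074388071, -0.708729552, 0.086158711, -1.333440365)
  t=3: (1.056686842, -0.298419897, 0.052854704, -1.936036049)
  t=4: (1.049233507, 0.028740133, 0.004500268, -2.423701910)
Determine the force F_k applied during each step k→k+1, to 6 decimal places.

F_0 = -8.330087 N
F_1 = 0.672940 N
F_2 = 13.801220 N
F_3 = 10.985235 N

step 0→1:
  ẍ = (ẋ'−ẋ)/dt = (-0.726571985−-0.475654103)/0.024976 = -10.046360
  θ̈ = (θ̇'−θ̇)/dt = (-1.351463244−-1.798659610)/0.024976 = 17.905043
  sinθ=0.164091, cosθ=0.986445
  F = (M+m)·ẍ + m·l·cosθ·θ̈ − m·l·sinθ·θ̇² = -9.134673 + 0.829518 − 0.024932 = -8.330087
step 1→2:
  ẍ = (ẋ'−ẋ)/dt = (-0.708729552−-0.726571985)/0.024976 = 0.714383
  θ̈ = (θ̇'−θ̇)/dt = (-1.333440365−-1.351463244)/0.024976 = 0.721608
  sinθ=0.119626, cosθ=0.992819
  F = (M+m)·ẍ + m·l·cosθ·θ̈ − m·l·sinθ·θ̇² = 0.649554 + 0.033647 − 0.010261 = 0.672940
step 2→3:
  ẍ = (ẋ'−ẋ)/dt = (-0.298419897−-0.708729552)/0.024976 = 16.428157
  θ̈ = (θ̇'−θ̇)/dt = (-1.936036049−-1.333440365)/0.024976 = -24.126989
  sinθ=0.086052, cosθ=0.996291
  F = (M+m)·ẍ + m·l·cosθ·θ̈ − m·l·sinθ·θ̇² = 14.937335 + -1.128929 − 0.007186 = 13.801220
step 3→4:
  ẍ = (ẋ'−ẋ)/dt = (0.028740133−-0.298419897)/0.024976 = 13.098976
  θ̈ = (θ̇'−θ̇)/dt = (-2.423701910−-1.936036049)/0.024976 = -19.525379
  sinθ=0.052830, cosθ=0.998604
  F = (M+m)·ẍ + m·l·cosθ·θ̈ − m·l·sinθ·θ̇² = 11.910270 + -0.915735 − 0.009300 = 10.985235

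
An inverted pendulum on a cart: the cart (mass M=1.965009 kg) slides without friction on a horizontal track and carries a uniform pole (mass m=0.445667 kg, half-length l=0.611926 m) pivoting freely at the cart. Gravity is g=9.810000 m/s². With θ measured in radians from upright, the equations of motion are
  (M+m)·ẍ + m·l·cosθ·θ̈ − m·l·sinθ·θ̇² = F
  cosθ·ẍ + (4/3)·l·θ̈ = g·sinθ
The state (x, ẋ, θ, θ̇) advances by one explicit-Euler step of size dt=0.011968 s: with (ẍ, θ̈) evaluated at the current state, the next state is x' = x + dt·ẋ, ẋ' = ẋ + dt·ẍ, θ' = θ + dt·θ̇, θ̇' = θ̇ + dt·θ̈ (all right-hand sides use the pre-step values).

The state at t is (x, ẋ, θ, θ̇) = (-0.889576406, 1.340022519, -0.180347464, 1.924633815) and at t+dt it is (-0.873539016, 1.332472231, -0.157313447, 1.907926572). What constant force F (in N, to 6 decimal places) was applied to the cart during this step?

ẍ = (ẋ'−ẋ)/dt = (1.332472231−1.340022519)/0.011968 = -0.630873
θ̈ = (θ̇'−θ̇)/dt = (1.907926572−1.924633815)/0.011968 = -1.395993
sinθ=-0.179371, cosθ=0.983781
F = (M+m)·ẍ + m·l·cosθ·θ̈ − m·l·sinθ·θ̇² = -1.520830 + -0.374534 − -0.181200 = -1.714164

F = -1.714164 N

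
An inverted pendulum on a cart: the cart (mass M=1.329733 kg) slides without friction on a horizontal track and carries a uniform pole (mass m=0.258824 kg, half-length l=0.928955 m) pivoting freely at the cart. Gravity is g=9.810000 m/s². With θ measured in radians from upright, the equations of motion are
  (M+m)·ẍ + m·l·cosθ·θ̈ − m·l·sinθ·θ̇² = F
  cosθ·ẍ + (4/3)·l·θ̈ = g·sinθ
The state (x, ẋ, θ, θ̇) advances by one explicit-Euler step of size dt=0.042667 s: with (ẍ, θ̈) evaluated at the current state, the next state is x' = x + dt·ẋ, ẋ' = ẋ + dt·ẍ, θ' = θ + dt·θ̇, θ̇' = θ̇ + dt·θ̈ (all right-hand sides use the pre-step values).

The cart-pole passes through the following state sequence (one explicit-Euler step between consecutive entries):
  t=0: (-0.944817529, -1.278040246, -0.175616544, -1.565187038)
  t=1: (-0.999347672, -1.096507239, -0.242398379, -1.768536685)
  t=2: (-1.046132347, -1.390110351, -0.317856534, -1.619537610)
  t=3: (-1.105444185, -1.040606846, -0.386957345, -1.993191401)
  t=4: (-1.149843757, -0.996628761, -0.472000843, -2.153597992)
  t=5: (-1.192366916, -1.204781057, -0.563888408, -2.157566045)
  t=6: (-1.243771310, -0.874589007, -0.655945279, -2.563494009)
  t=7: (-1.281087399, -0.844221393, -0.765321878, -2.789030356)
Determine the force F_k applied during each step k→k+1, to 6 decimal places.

step 0→1:
  ẍ = (ẋ'−ẋ)/dt = (-1.096507239−-1.278040246)/0.042667 = 4.254647
  θ̈ = (θ̇'−θ̇)/dt = (-1.768536685−-1.565187038)/0.042667 = -4.765970
  sinθ=-0.174715, cosθ=0.984619
  F = (M+m)·ẍ + m·l·cosθ·θ̈ − m·l·sinθ·θ̇² = 6.758749 + -1.128285 − -0.102911 = 5.733375
step 1→2:
  ẍ = (ẋ'−ẋ)/dt = (-1.390110351−-1.096507239)/0.042667 = -6.881269
  θ̈ = (θ̇'−θ̇)/dt = (-1.619537610−-1.768536685)/0.042667 = 3.492139
  sinθ=-0.240032, cosθ=0.970765
  F = (M+m)·ẍ + m·l·cosθ·θ̈ − m·l·sinθ·θ̇² = -10.931288 + 0.815089 − -0.180508 = -9.935692
step 2→3:
  ẍ = (ẋ'−ẋ)/dt = (-1.040606846−-1.390110351)/0.042667 = 8.191424
  θ̈ = (θ̇'−θ̇)/dt = (-1.993191401−-1.619537610)/0.042667 = -8.757442
  sinθ=-0.312531, cosθ=0.949907
  F = (M+m)·ẍ + m·l·cosθ·θ̈ − m·l·sinθ·θ̇² = 13.012545 + -2.000128 − -0.197095 = 11.209511
step 3→4:
  ẍ = (ẋ'−ẋ)/dt = (-0.996628761−-1.040606846)/0.042667 = 1.030728
  θ̈ = (θ̇'−θ̇)/dt = (-2.153597992−-1.993191401)/0.042667 = -3.759500
  sinθ=-0.377372, cosθ=0.926062
  F = (M+m)·ẍ + m·l·cosθ·θ̈ − m·l·sinθ·θ̇² = 1.637371 + -0.837084 − -0.360469 = 1.160755
step 4→5:
  ẍ = (ẋ'−ẋ)/dt = (-1.204781057−-0.996628761)/0.042667 = -4.878531
  θ̈ = (θ̇'−θ̇)/dt = (-2.157566045−-2.153597992)/0.042667 = -0.093001
  sinθ=-0.454669, cosθ=0.890660
  F = (M+m)·ẍ + m·l·cosθ·θ̈ − m·l·sinθ·θ̇² = -7.749825 + -0.019916 − -0.507019 = -7.262722
step 5→6:
  ẍ = (ẋ'−ẋ)/dt = (-0.874589007−-1.204781057)/0.042667 = 7.738816
  θ̈ = (θ̇'−θ̇)/dt = (-2.563494009−-2.157566045)/0.042667 = -9.513862
  sinθ=-0.534477, cosθ=0.845183
  F = (M+m)·ẍ + m·l·cosθ·θ̈ − m·l·sinθ·θ̇² = 12.293550 + -1.933334 − -0.598213 = 10.958429
step 6→7:
  ẍ = (ẋ'−ẋ)/dt = (-0.844221393−-0.874589007)/0.042667 = 0.711735
  θ̈ = (θ̇'−θ̇)/dt = (-2.789030356−-2.563494009)/0.042667 = -5.285967
  sinθ=-0.609909, cosθ=0.792472
  F = (M+m)·ẍ + m·l·cosθ·θ̈ − m·l·sinθ·θ̇² = 1.130632 + -1.007181 − -0.963671 = 1.087122

F_0 = 5.733375 N
F_1 = -9.935692 N
F_2 = 11.209511 N
F_3 = 1.160755 N
F_4 = -7.262722 N
F_5 = 10.958429 N
F_6 = 1.087122 N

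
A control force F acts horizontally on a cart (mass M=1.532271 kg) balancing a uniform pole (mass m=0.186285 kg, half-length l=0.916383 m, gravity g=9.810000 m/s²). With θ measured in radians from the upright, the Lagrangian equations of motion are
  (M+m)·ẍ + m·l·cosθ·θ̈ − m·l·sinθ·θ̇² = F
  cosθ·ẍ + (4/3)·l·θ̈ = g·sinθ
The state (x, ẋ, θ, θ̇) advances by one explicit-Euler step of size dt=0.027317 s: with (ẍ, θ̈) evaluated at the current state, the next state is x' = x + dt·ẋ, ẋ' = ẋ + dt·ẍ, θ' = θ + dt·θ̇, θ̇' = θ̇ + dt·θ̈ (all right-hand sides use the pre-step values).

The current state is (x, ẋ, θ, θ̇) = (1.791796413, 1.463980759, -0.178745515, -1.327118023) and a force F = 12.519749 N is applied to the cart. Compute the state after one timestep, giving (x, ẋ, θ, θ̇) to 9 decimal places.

sinθ=-0.177795216, cosθ=0.984067508
temp = (F + m·l·θ̇²·sinθ)/(M+m) = (12.519749 + -0.053455707)/1.718556 = 7.253934869
θ̈ = (g·sinθ − cosθ·temp)/(l·(4/3 − m·cos²θ/(M+m))) = -7.891014512
ẍ = temp − m·l·θ̈·cosθ/(M+m) = 8.025280380
Euler: x'=1.791796413+0.027317·1.463980759=1.831787975, ẋ'=1.463980759+0.027317·8.025280380=1.683207343
       θ'=-0.178745515+0.027317·-1.327118023=-0.214998398, θ̇'=-1.327118023+0.027317·-7.891014512=-1.542676866

(1.831787975, 1.683207343, -0.214998398, -1.542676866)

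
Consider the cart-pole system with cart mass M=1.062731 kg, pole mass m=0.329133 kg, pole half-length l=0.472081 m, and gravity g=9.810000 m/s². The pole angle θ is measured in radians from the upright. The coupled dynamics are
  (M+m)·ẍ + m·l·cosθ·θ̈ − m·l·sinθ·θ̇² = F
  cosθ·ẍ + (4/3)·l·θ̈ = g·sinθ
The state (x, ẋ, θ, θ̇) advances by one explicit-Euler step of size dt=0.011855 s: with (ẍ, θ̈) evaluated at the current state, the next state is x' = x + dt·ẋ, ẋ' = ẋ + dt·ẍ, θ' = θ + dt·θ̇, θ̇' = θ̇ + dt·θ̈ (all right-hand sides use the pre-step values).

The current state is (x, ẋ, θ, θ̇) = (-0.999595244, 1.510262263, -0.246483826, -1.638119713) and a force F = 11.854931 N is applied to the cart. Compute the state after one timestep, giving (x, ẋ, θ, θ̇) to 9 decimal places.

(-0.981691085, 1.636265374, -0.265903735, -1.877333308)

sinθ=-0.243995572, cosθ=0.969776346
temp = (F + m·l·θ̇²·sinθ)/(M+m) = (11.854931 + -0.101732840)/1.391864 = 8.444214492
θ̈ = (g·sinθ − cosθ·temp)/(l·(4/3 − m·cos²θ/(M+m))) = -20.178287199
ẍ = temp − m·l·θ̈·cosθ/(M+m) = 10.628689265
Euler: x'=-0.999595244+0.011855·1.510262263=-0.981691085, ẋ'=1.510262263+0.011855·10.628689265=1.636265374
       θ'=-0.246483826+0.011855·-1.638119713=-0.265903735, θ̇'=-1.638119713+0.011855·-20.178287199=-1.877333308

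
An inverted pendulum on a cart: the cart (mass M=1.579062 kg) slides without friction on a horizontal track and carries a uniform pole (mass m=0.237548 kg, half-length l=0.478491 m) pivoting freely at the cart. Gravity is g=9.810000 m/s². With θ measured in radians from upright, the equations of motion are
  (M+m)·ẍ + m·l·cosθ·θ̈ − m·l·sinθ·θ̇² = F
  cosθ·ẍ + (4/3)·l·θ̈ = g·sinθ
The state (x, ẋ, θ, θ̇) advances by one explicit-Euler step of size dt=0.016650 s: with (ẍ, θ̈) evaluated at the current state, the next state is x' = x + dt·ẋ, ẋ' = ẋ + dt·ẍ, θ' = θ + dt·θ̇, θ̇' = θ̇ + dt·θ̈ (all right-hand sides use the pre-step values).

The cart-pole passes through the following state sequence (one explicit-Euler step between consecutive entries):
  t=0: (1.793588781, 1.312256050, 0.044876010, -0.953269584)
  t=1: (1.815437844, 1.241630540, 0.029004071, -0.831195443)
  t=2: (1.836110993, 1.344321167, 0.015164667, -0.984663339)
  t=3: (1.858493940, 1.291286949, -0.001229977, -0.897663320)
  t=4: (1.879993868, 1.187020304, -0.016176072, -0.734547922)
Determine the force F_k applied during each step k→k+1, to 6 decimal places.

step 0→1:
  ẍ = (ẋ'−ẋ)/dt = (1.241630540−1.312256050)/0.016650 = -4.241772
  θ̈ = (θ̇'−θ̇)/dt = (-0.831195443−-0.953269584)/0.016650 = 7.331780
  sinθ=0.044861, cosθ=0.998993
  F = (M+m)·ẍ + m·l·cosθ·θ̈ − m·l·sinθ·θ̇² = -7.705646 + 0.832525 − 0.004634 = -6.877755
step 1→2:
  ẍ = (ẋ'−ẋ)/dt = (1.344321167−1.241630540)/0.016650 = 6.167605
  θ̈ = (θ̇'−θ̇)/dt = (-0.984663339−-0.831195443)/0.016650 = -9.217291
  sinθ=0.029000, cosθ=0.999579
  F = (M+m)·ẍ + m·l·cosθ·θ̈ − m·l·sinθ·θ̇² = 11.204133 + -1.047239 − 0.002277 = 10.154617
step 2→3:
  ẍ = (ẋ'−ẋ)/dt = (1.291286949−1.344321167)/0.016650 = -3.185238
  θ̈ = (θ̇'−θ̇)/dt = (-0.897663320−-0.984663339)/0.016650 = 5.225226
  sinθ=0.015164, cosθ=0.999885
  F = (M+m)·ẍ + m·l·cosθ·θ̈ − m·l·sinθ·θ̇² = -5.786336 + 0.593855 − 0.001671 = -5.194152
step 3→4:
  ẍ = (ẋ'−ẋ)/dt = (1.187020304−1.291286949)/0.016650 = -6.262261
  θ̈ = (θ̇'−θ̇)/dt = (-0.734547922−-0.897663320)/0.016650 = 9.796721
  sinθ=-0.001230, cosθ=0.999999
  F = (M+m)·ẍ + m·l·cosθ·θ̈ − m·l·sinθ·θ̇² = -11.376086 + 1.113539 − -0.000113 = -10.262434

F_0 = -6.877755 N
F_1 = 10.154617 N
F_2 = -5.194152 N
F_3 = -10.262434 N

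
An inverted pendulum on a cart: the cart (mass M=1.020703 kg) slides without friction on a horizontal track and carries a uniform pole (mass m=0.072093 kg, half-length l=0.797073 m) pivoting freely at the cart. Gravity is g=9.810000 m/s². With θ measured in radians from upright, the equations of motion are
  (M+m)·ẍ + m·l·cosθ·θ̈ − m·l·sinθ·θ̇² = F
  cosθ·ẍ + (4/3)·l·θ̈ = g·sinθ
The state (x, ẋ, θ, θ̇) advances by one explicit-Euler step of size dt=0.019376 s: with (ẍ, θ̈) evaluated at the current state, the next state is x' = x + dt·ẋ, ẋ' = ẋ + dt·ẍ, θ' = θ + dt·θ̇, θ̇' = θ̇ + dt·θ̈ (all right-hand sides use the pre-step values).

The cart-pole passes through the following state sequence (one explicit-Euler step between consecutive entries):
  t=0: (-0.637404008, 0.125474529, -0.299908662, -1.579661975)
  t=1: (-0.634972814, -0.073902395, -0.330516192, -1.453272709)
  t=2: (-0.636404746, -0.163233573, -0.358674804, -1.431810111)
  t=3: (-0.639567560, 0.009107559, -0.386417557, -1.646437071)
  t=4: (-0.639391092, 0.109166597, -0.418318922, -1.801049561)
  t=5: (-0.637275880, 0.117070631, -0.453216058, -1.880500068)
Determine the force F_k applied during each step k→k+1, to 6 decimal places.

F_0 = -10.844288 N
F_1 = -4.938638 N
F_2 = 9.165288 N
F_3 = 5.277257 N
F_4 = 0.306194 N

step 0→1:
  ẍ = (ẋ'−ẋ)/dt = (-0.073902395−0.125474529)/0.019376 = -10.289891
  θ̈ = (θ̇'−θ̇)/dt = (-1.453272709−-1.579661975)/0.019376 = 6.522980
  sinθ=-0.295433, cosθ=0.955363
  F = (M+m)·ẍ + m·l·cosθ·θ̈ − m·l·sinθ·θ̇² = -11.244751 + 0.358101 − -0.042362 = -10.844288
step 1→2:
  ẍ = (ẋ'−ẋ)/dt = (-0.163233573−-0.073902395)/0.019376 = -4.610403
  θ̈ = (θ̇'−θ̇)/dt = (-1.431810111−-1.453272709)/0.019376 = 1.107690
  sinθ=-0.324531, cosθ=0.945875
  F = (M+m)·ẍ + m·l·cosθ·θ̈ − m·l·sinθ·θ̇² = -5.038230 + 0.060206 − -0.039386 = -4.938638
step 2→3:
  ẍ = (ẋ'−ẋ)/dt = (0.009107559−-0.163233573)/0.019376 = 8.894567
  θ̈ = (θ̇'−θ̇)/dt = (-1.646437071−-1.431810111)/0.019376 = -11.076949
  sinθ=-0.351034, cosθ=0.936363
  F = (M+m)·ẍ + m·l·cosθ·θ̈ − m·l·sinθ·θ̇² = 9.719947 + -0.596013 − -0.041353 = 9.165288
step 3→4:
  ẍ = (ẋ'−ẋ)/dt = (0.109166597−0.009107559)/0.019376 = 5.164071
  θ̈ = (θ̇'−θ̇)/dt = (-1.801049561−-1.646437071)/0.019376 = -7.979588
  sinθ=-0.376873, cosθ=0.926265
  F = (M+m)·ẍ + m·l·cosθ·θ̈ − m·l·sinθ·θ̇² = 5.643276 + -0.424724 − -0.058705 = 5.277257
step 4→5:
  ẍ = (ẋ'−ẋ)/dt = (0.117070631−0.109166597)/0.019376 = 0.407929
  θ̈ = (θ̇'−θ̇)/dt = (-1.880500068−-1.801049561)/0.019376 = -4.100460
  sinθ=-0.406225, cosθ=0.913773
  F = (M+m)·ẍ + m·l·cosθ·θ̈ − m·l·sinθ·θ̇² = 0.445783 + -0.215309 − -0.075720 = 0.306194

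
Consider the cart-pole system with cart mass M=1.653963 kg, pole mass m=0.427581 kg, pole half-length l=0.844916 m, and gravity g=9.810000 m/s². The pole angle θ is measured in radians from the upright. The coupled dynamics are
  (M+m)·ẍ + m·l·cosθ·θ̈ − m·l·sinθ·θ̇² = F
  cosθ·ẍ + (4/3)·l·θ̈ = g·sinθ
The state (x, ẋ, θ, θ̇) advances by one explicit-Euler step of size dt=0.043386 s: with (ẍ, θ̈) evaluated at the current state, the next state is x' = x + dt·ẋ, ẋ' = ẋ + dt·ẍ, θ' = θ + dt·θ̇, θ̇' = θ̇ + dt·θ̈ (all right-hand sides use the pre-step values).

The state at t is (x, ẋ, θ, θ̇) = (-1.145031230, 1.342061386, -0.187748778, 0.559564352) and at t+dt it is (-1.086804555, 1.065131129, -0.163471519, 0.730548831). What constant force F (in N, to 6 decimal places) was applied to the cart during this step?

F = -11.866511 N

ẍ = (ẋ'−ẋ)/dt = (1.065131129−1.342061386)/0.043386 = -6.382941
θ̈ = (θ̇'−θ̇)/dt = (0.730548831−0.559564352)/0.043386 = 3.941006
sinθ=-0.186648, cosθ=0.982427
F = (M+m)·ẍ + m·l·cosθ·θ̈ − m·l·sinθ·θ̇² = -13.286372 + 1.398747 − -0.021113 = -11.866511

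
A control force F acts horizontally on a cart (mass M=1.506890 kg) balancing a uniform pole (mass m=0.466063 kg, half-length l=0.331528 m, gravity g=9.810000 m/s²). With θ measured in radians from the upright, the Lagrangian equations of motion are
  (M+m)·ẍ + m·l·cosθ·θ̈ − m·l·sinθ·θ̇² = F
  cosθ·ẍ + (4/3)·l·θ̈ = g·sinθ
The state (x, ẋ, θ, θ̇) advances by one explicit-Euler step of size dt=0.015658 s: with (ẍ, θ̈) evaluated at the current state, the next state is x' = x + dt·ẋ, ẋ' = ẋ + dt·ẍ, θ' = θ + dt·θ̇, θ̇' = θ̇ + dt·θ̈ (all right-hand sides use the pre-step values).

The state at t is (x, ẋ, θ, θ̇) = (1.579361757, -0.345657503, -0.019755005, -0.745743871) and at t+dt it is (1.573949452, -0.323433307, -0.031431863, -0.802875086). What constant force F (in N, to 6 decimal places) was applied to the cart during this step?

F = 2.238350 N

ẍ = (ẋ'−ẋ)/dt = (-0.323433307−-0.345657503)/0.015658 = 1.419351
θ̈ = (θ̇'−θ̇)/dt = (-0.802875086−-0.745743871)/0.015658 = -3.648692
sinθ=-0.019754, cosθ=0.999805
F = (M+m)·ẍ + m·l·cosθ·θ̈ − m·l·sinθ·θ̇² = 2.800313 + -0.563660 − -0.001697 = 2.238350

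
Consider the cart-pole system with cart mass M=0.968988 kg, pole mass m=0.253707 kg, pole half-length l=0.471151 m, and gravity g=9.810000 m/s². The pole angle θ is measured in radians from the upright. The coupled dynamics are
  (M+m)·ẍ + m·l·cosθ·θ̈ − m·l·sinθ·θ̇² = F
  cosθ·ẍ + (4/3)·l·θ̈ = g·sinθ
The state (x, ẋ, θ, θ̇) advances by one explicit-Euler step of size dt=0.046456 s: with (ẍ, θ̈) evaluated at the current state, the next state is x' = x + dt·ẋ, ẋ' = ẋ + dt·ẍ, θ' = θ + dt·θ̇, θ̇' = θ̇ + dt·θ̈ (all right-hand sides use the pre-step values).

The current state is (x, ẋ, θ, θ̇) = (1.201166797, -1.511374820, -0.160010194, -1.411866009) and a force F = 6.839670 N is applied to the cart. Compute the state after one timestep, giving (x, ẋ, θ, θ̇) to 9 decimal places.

(1.130954368, -1.193590690, -0.225599841, -2.026853331)

sinθ=-0.159328270, cosθ=0.987225659
temp = (F + m·l·θ̇²·sinθ)/(M+m) = (6.839670 + -0.037964036)/1.222695 = 5.562880329
θ̈ = (g·sinθ − cosθ·temp)/(l·(4/3 − m·cos²θ/(M+m))) = -13.238060134
ẍ = temp − m·l·θ̈·cosθ/(M+m) = 6.840540084
Euler: x'=1.201166797+0.046456·-1.511374820=1.130954368, ẋ'=-1.511374820+0.046456·6.840540084=-1.193590690
       θ'=-0.160010194+0.046456·-1.411866009=-0.225599841, θ̇'=-1.411866009+0.046456·-13.238060134=-2.026853331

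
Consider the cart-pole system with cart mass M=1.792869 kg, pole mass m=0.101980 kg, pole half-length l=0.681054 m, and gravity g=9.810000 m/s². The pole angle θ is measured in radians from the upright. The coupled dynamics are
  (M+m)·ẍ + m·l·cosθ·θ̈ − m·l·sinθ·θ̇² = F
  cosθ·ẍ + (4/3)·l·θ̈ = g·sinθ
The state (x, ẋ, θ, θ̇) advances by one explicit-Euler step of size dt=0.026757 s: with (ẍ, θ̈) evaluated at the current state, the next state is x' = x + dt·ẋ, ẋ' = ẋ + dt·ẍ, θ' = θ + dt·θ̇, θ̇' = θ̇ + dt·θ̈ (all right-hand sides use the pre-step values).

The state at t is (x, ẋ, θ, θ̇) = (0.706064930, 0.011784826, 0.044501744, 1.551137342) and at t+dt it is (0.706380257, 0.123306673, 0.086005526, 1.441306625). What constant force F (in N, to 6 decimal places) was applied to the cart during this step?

ẍ = (ẋ'−ẋ)/dt = (0.123306673−0.011784826)/0.026757 = 4.167950
θ̈ = (θ̇'−θ̇)/dt = (1.441306625−1.551137342)/0.026757 = -4.104747
sinθ=0.044487, cosθ=0.999010
F = (M+m)·ẍ + m·l·cosθ·θ̈ − m·l·sinθ·θ̇² = 7.897637 + -0.284808 − 0.007434 = 7.605394

F = 7.605394 N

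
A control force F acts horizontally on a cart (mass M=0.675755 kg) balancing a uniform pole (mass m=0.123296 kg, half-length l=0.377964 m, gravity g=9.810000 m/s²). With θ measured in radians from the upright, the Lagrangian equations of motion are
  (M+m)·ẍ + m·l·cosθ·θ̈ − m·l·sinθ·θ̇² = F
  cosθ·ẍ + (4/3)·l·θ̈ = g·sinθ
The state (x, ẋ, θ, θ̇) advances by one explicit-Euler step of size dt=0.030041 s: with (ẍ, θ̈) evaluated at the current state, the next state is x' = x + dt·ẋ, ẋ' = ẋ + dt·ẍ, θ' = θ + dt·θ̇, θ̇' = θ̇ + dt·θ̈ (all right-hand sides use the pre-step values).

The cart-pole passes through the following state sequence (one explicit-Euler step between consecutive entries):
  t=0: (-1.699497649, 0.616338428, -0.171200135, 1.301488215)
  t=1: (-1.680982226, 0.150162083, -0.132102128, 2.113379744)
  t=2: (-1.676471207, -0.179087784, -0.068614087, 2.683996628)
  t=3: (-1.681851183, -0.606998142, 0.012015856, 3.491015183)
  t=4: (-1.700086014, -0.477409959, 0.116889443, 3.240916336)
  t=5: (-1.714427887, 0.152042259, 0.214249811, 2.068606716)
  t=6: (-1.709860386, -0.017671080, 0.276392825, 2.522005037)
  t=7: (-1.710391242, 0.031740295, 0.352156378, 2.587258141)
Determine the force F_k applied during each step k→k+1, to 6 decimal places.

F_0 = -11.145184 N
F_1 = -7.852733 N
F_2 = -10.109884 N
F_3 = 3.052110 N
F_4 = 14.879365 N
F_5 = -3.869291 N
F_6 = 1.330774 N

step 0→1:
  ẍ = (ẋ'−ẋ)/dt = (0.150162083−0.616338428)/0.030041 = -15.518004
  θ̈ = (θ̇'−θ̇)/dt = (2.113379744−1.301488215)/0.030041 = 27.026115
  sinθ=-0.170365, cosθ=0.985381
  F = (M+m)·ẍ + m·l·cosθ·θ̈ − m·l·sinθ·θ̇² = -12.399676 + 1.241044 − -0.013448 = -11.145184
step 1→2:
  ẍ = (ẋ'−ẋ)/dt = (-0.179087784−0.150162083)/0.030041 = -10.960017
  θ̈ = (θ̇'−θ̇)/dt = (2.683996628−2.113379744)/0.030041 = 18.994604
  sinθ=-0.131718, cosθ=0.991287
  F = (M+m)·ẍ + m·l·cosθ·θ̈ − m·l·sinθ·θ̇² = -8.757612 + 0.877464 − -0.027416 = -7.852733
step 2→3:
  ẍ = (ẋ'−ẋ)/dt = (-0.606998142−-0.179087784)/0.030041 = -14.244212
  θ̈ = (θ̇'−θ̇)/dt = (3.491015183−2.683996628)/0.030041 = 26.863904
  sinθ=-0.068560, cosθ=0.997647
  F = (M+m)·ẍ + m·l·cosθ·θ̈ − m·l·sinθ·θ̇² = -11.381851 + 1.248951 − -0.023016 = -10.109884
step 3→4:
  ẍ = (ẋ'−ẋ)/dt = (-0.477409959−-0.606998142)/0.030041 = 4.313711
  θ̈ = (θ̇'−θ̇)/dt = (3.240916336−3.491015183)/0.030041 = -8.325250
  sinθ=0.012016, cosθ=0.999928
  F = (M+m)·ẍ + m·l·cosθ·θ̈ − m·l·sinθ·θ̇² = 3.446875 + -0.387941 − 0.006824 = 3.052110
step 4→5:
  ẍ = (ẋ'−ẋ)/dt = (0.152042259−-0.477409959)/0.030041 = 20.953105
  θ̈ = (θ̇'−θ̇)/dt = (2.068606716−3.240916336)/0.030041 = -39.023655
  sinθ=0.116623, cosθ=0.993176
  F = (M+m)·ẍ + m·l·cosθ·θ̈ − m·l·sinθ·θ̇² = 16.742599 + -1.806149 − 0.057085 = 14.879365
step 5→6:
  ẍ = (ẋ'−ẋ)/dt = (-0.017671080−0.152042259)/0.030041 = -5.649390
  θ̈ = (θ̇'−θ̇)/dt = (2.522005037−2.068606716)/0.030041 = 15.092651
  sinθ=0.212614, cosθ=0.977136
  F = (M+m)·ẍ + m·l·cosθ·θ̈ − m·l·sinθ·θ̇² = -4.514151 + 0.687258 − 0.042398 = -3.869291
step 6→7:
  ẍ = (ẋ'−ẋ)/dt = (0.031740295−-0.017671080)/0.030041 = 1.644798
  θ̈ = (θ̇'−θ̇)/dt = (2.587258141−2.522005037)/0.030041 = 2.172135
  sinθ=0.272887, cosθ=0.962046
  F = (M+m)·ẍ + m·l·cosθ·θ̈ − m·l·sinθ·θ̇² = 1.314277 + 0.097383 − 0.080886 = 1.330774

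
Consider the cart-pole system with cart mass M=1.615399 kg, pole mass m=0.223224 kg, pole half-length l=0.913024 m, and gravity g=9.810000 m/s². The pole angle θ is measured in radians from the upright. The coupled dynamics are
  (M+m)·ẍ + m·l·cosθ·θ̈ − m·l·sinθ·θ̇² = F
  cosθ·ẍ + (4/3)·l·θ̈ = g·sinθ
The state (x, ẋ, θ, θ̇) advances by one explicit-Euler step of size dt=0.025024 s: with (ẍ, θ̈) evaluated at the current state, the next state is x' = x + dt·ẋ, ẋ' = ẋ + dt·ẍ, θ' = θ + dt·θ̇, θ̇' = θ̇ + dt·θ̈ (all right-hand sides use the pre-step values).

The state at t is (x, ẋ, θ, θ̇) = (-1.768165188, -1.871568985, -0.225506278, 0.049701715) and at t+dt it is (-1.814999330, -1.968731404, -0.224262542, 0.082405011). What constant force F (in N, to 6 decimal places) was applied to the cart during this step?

ẍ = (ẋ'−ẋ)/dt = (-1.968731404−-1.871568985)/0.025024 = -3.882769
θ̈ = (θ̇'−θ̇)/dt = (0.082405011−0.049701715)/0.025024 = 1.306877
sinθ=-0.223600, cosθ=0.974681
F = (M+m)·ẍ + m·l·cosθ·θ̈ − m·l·sinθ·θ̇² = -7.138949 + 0.259609 − -0.000113 = -6.879227

F = -6.879227 N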